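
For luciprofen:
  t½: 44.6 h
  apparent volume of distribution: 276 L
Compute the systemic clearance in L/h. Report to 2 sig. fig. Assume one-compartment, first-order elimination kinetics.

k = ln2 / t½ = 0.693147 / 44.6 = 0.01554 h⁻¹
CL = k × Vd = 0.01554 × 276 = 4.289 L/h

4.3 L/h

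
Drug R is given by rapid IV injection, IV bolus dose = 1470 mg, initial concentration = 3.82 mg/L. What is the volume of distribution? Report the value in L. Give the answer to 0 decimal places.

385 L

Vd = Dose / C₀ = 1470 / 3.82 = 384.8 L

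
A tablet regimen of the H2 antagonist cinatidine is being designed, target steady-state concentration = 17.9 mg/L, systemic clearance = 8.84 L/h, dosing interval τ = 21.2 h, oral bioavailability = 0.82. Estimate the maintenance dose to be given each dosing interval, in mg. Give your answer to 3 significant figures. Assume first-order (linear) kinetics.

At steady state, F × (Dose/τ) = Css × CL.
Dose = Css × CL × τ / F = 17.9 × 8.840 × 21.2 / 0.82 = 4091 mg

4090 mg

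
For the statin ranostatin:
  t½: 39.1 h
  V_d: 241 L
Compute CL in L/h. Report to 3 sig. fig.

4.27 L/h

k = ln2 / t½ = 0.693147 / 39.1 = 0.01773 h⁻¹
CL = k × Vd = 0.01773 × 241 = 4.273 L/h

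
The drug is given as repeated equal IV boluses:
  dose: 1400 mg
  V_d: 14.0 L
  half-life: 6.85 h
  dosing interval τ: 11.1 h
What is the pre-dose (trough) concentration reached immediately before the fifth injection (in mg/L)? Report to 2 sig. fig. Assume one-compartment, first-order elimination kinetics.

48 mg/L

C₀ per dose = Dose / Vd = 1400 / 14.0 = 100.0 mg/L
k = ln2 / t½ = 0.693147 / 6.85 = 0.1012 h⁻¹
Fraction remaining after one interval: r = e^(−kτ) = e^(−0.1012 × 11.1) = 0.3252
Before dose 5, 4 doses have been given (aged 1τ, 2τ, 3τ, 4τ).
C_trough = C₀ × (r + r² + … + r^4) = C₀ × r(1−r^4)/(1−r)
        = 100.0 × 0.3252 × (1 − 0.01118) / (1 − 0.3252) = 47.65 mg/L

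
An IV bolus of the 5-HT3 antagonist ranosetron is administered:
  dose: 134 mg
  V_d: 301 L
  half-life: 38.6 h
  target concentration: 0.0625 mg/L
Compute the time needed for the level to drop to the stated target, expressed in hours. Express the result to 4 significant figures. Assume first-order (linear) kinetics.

109.3 h

C₀ = Dose / Vd = 134.0 / 301 = 0.4452 mg/L
k = ln2 / t½ = 0.693147 / 38.6 = 0.01796 h⁻¹
t = ln(C₀ / C) / k = ln(0.4452 / 0.0625) / 0.01796
  = ln(7.123) / 0.01796 = 1.963 / 0.01796 = 109.3 h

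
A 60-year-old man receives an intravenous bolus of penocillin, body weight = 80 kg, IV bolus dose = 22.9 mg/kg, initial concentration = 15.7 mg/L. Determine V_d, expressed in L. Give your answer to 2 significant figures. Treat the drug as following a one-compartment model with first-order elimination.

120 L

Dose = 22.9 × 80 = 1832 mg
Vd = Dose / C₀ = 1832 / 15.7 = 116.7 L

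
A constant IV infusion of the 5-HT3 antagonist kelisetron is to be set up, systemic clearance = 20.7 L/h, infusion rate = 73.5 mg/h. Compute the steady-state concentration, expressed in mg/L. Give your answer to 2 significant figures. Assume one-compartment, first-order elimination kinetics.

3.6 mg/L

At steady state Css = R₀ / CL = 73.5 / 20.70 = 3.551 mg/L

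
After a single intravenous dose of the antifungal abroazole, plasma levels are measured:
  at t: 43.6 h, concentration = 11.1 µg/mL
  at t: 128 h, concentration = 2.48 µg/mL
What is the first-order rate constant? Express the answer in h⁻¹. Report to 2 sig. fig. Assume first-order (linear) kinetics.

k = ln(C₁/C₂) / (t₂ − t₁) = ln(11.1/2.48) / (128 − 43.6)
  = 1.499 / 84.40 = 0.01776 h⁻¹

0.018 h⁻¹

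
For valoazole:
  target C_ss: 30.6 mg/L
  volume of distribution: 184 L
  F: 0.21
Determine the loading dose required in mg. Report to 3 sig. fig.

LD = Css × Vd / F = 30.6 × 184 / 0.21 = 26810 mg

26800 mg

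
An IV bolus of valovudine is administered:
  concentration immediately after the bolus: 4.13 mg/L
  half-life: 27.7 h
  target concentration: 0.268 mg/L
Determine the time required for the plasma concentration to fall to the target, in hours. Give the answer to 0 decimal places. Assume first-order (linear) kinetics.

k = ln2 / t½ = 0.693147 / 27.7 = 0.02502 h⁻¹
t = ln(C₀ / C) / k = ln(4.130 / 0.268) / 0.02502
  = ln(15.41) / 0.02502 = 2.735 / 0.02502 = 109.3 h

109 h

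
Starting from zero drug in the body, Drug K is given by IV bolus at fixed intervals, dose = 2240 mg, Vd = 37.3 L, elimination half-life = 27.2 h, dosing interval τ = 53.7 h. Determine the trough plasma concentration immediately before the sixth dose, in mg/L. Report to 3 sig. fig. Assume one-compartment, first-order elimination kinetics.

C₀ per dose = Dose / Vd = 2240 / 37.3 = 60.05 mg/L
k = ln2 / t½ = 0.693147 / 27.2 = 0.02548 h⁻¹
Fraction remaining after one interval: r = e^(−kτ) = e^(−0.02548 × 53.7) = 0.2545
Before dose 6, 5 doses have been given (aged 1τ, 2τ, 3τ, 4τ, 5τ).
C_trough = C₀ × (r + r² + … + r^5) = C₀ × r(1−r^5)/(1−r)
        = 60.05 × 0.2545 × (1 − 0.001068) / (1 − 0.2545) = 20.48 mg/L

20.5 mg/L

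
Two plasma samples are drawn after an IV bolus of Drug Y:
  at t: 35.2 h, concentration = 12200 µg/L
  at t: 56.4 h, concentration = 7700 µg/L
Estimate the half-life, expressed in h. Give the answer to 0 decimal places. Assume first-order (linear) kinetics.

32 h

k = ln(C₁/C₂) / (t₂ − t₁) = ln(12200/7700) / (56.4 − 35.2)
  = 0.4602 / 21.20 = 0.02171 h⁻¹
t½ = ln2 / k = 0.693147 / 0.02171 = 31.93 h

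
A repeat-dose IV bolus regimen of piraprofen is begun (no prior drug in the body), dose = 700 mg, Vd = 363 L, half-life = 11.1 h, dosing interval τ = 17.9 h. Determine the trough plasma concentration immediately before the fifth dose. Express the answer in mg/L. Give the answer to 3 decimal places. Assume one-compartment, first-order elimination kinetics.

C₀ per dose = Dose / Vd = 700 / 363 = 1.928 mg/L
k = ln2 / t½ = 0.693147 / 11.1 = 0.06245 h⁻¹
Fraction remaining after one interval: r = e^(−kτ) = e^(−0.06245 × 17.9) = 0.3270
Before dose 5, 4 doses have been given (aged 1τ, 2τ, 3τ, 4τ).
C_trough = C₀ × (r + r² + … + r^4) = C₀ × r(1−r^4)/(1−r)
        = 1.928 × 0.3270 × (1 − 0.01143) / (1 − 0.3270) = 0.9261 mg/L

0.926 mg/L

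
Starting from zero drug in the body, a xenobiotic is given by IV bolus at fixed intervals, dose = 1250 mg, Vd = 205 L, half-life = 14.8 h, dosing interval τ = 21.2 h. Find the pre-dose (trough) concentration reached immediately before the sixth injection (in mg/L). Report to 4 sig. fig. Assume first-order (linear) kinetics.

3.564 mg/L

C₀ per dose = Dose / Vd = 1250 / 205 = 6.098 mg/L
k = ln2 / t½ = 0.693147 / 14.8 = 0.04683 h⁻¹
Fraction remaining after one interval: r = e^(−kτ) = e^(−0.04683 × 21.2) = 0.3705
Before dose 6, 5 doses have been given (aged 1τ, 2τ, 3τ, 4τ, 5τ).
C_trough = C₀ × (r + r² + … + r^5) = C₀ × r(1−r^5)/(1−r)
        = 6.098 × 0.3705 × (1 − 0.006981) / (1 − 0.3705) = 3.564 mg/L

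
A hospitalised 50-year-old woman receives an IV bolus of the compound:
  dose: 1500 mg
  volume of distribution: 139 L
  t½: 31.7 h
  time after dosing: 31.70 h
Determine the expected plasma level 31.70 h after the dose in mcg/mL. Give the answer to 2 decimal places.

C₀ = Dose / Vd = 1500 / 139 = 10.79 mg/L
k = ln2 / t½ = 0.693147 / 31.7 = 0.02187 h⁻¹
t / t½ = 31.70 / 31.7 = 1 half-lives
C = C₀ × (1/2)^1 = 10.79 × 0.5000 = 5.395 mg/L
(5.395 mg/L = 5.395 mcg/mL)

5.40 mcg/mL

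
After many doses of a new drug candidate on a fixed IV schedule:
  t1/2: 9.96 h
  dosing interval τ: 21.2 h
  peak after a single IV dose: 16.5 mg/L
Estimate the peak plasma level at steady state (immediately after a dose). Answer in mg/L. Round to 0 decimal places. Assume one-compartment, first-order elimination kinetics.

k = ln2 / t½ = 0.693147 / 9.96 = 0.06959 h⁻¹
e^(−kτ) = e^(−0.06959 × 21.2) = 0.2287
Accumulation ratio R = 1 / (1 − e^(−kτ)) = 1 / (1 − 0.2287) = 1.297
Steady-state peak = C₀ × R = 16.5 × 1.297 = 21.40 mg/L

21 mg/L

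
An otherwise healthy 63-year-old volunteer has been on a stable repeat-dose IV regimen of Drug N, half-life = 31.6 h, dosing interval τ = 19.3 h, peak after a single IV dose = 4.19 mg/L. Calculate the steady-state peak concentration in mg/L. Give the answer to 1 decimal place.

12.1 mg/L

k = ln2 / t½ = 0.693147 / 31.6 = 0.02194 h⁻¹
e^(−kτ) = e^(−0.02194 × 19.3) = 0.6548
Accumulation ratio R = 1 / (1 − e^(−kτ)) = 1 / (1 − 0.6548) = 2.897
Steady-state peak = C₀ × R = 4.19 × 2.897 = 12.14 mg/L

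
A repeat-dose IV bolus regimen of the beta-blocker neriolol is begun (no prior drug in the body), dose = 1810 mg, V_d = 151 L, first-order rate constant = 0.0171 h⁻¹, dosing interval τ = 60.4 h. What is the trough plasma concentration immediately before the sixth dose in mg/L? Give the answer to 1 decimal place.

C₀ per dose = Dose / Vd = 1810 / 151 = 11.99 mg/L
Fraction remaining after one interval: r = e^(−kτ) = e^(−0.01710 × 60.4) = 0.3560
Before dose 6, 5 doses have been given (aged 1τ, 2τ, 3τ, 4τ, 5τ).
C_trough = C₀ × (r + r² + … + r^5) = C₀ × r(1−r^5)/(1−r)
        = 11.99 × 0.3560 × (1 − 0.005718) / (1 − 0.3560) = 6.590 mg/L

6.6 mg/L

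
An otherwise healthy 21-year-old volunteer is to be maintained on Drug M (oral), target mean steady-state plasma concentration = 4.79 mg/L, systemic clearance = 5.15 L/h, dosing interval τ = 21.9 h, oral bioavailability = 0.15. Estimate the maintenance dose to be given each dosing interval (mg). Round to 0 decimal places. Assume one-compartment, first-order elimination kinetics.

At steady state, F × (Dose/τ) = Css × CL.
Dose = Css × CL × τ / F = 4.79 × 5.150 × 21.9 / 0.15 = 3602 mg

3602 mg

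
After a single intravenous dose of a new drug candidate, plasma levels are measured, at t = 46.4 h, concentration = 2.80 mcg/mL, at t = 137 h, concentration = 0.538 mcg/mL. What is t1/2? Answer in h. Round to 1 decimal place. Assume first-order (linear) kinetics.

k = ln(C₁/C₂) / (t₂ − t₁) = ln(2.80/0.538) / (137 − 46.4)
  = 1.650 / 90.60 = 0.01821 h⁻¹
t½ = ln2 / k = 0.693147 / 0.01821 = 38.06 h

38.1 h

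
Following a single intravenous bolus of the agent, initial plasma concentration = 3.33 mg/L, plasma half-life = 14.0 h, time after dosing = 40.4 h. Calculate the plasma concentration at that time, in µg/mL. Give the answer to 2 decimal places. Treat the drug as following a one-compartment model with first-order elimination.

k = ln2 / t½ = 0.693147 / 14.0 = 0.04951 h⁻¹
C = C₀ · e^(−k·t) = 3.330 × e^(−0.04951 × 40.4)
  = 3.330 × 0.1353 = 0.4505 mg/L
(0.4505 mg/L = 0.4505 µg/mL)

0.45 µg/mL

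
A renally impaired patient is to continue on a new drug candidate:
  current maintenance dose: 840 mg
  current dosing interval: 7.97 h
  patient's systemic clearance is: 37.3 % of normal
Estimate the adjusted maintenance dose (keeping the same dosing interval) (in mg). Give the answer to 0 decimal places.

To keep the same average steady-state level, dosing rate must scale with clearance.
CL ratio = 37.3 / 100 = 0.3730
New dose (same interval) = 840 × 0.3730 = 313.3 mg

313 mg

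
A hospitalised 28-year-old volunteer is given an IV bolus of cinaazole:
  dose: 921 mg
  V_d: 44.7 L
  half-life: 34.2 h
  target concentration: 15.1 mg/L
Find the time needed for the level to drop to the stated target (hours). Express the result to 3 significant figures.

C₀ = Dose / Vd = 921.0 / 44.7 = 20.60 mg/L
k = ln2 / t½ = 0.693147 / 34.2 = 0.02027 h⁻¹
t = ln(C₀ / C) / k = ln(20.60 / 15.1) / 0.02027
  = ln(1.364) / 0.02027 = 0.3104 / 0.02027 = 15.31 h

15.3 h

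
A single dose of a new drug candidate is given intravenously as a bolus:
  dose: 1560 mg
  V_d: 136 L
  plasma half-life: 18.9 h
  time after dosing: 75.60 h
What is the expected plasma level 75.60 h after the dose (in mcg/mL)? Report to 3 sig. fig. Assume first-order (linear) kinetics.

0.717 mcg/mL

C₀ = Dose / Vd = 1560 / 136 = 11.47 mg/L
k = ln2 / t½ = 0.693147 / 18.9 = 0.03667 h⁻¹
t / t½ = 75.60 / 18.9 = 4 half-lives
C = C₀ × (1/2)^4 = 11.47 × 0.06250 = 0.7169 mg/L
(0.7169 mg/L = 0.7169 mcg/mL)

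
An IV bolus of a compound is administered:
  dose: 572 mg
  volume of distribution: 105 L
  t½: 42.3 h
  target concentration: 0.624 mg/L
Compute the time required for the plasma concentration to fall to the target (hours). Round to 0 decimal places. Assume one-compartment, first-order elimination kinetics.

132 h

C₀ = Dose / Vd = 572.0 / 105 = 5.448 mg/L
k = ln2 / t½ = 0.693147 / 42.3 = 0.01639 h⁻¹
t = ln(C₀ / C) / k = ln(5.448 / 0.624) / 0.01639
  = ln(8.731) / 0.01639 = 2.167 / 0.01639 = 132.2 h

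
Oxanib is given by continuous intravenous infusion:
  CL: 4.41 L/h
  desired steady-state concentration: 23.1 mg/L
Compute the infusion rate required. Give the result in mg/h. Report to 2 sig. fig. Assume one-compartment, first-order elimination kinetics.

100 mg/h

At steady state, infusion rate R₀ = Css × CL = 23.1 × 4.410 = 101.9 mg/h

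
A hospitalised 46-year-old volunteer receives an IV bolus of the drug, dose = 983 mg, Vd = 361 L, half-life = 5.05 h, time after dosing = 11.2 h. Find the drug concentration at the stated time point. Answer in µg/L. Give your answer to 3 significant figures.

585 µg/L

C₀ = Dose / Vd = 983.0 / 361 = 2.723 mg/L
k = ln2 / t½ = 0.693147 / 5.05 = 0.1373 h⁻¹
C = C₀ · e^(−k·t) = 2.723 × e^(−0.1373 × 11.2)
  = 2.723 × 0.2149 = 0.5852 mg/L
Convert: 0.5852 mg/L × 1000 = 585.2 µg/L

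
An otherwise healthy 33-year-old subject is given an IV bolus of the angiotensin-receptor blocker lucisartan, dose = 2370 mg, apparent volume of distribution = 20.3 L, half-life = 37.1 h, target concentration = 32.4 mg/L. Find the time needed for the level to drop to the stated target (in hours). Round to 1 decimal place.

68.6 h

C₀ = Dose / Vd = 2370 / 20.3 = 116.7 mg/L
k = ln2 / t½ = 0.693147 / 37.1 = 0.01868 h⁻¹
t = ln(C₀ / C) / k = ln(116.7 / 32.4) / 0.01868
  = ln(3.602) / 0.01868 = 1.281 / 0.01868 = 68.58 h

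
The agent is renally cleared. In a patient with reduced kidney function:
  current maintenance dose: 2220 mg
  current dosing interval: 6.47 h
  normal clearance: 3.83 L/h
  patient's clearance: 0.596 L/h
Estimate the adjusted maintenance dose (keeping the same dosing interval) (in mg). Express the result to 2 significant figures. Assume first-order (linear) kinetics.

To keep the same average steady-state level, dosing rate must scale with clearance.
CL ratio = 0.596 / 3.83 = 0.1556
New dose (same interval) = 2220 × 0.1556 = 345.4 mg

350 mg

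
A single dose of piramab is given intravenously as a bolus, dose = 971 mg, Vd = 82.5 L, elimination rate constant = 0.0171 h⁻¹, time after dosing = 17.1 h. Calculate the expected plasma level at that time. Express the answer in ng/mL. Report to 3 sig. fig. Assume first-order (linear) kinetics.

C₀ = Dose / Vd = 971.0 / 82.5 = 11.77 mg/L
C = C₀ · e^(−k·t) = 11.77 × e^(−0.01710 × 17.1)
  = 11.77 × 0.7465 = 8.786 mg/L
Convert: 8.786 mg/L × 1000 = 8786 ng/mL

8790 ng/mL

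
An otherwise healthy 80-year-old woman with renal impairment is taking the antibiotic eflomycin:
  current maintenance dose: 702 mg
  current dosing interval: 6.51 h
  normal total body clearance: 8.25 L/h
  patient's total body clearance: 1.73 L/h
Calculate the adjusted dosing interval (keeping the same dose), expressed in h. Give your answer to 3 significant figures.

To keep the same average steady-state level, dosing rate must scale with clearance.
CL ratio = 1.73 / 8.25 = 0.2097
New interval (same dose) = 6.51 / 0.2097 = 31.04 h

31.0 h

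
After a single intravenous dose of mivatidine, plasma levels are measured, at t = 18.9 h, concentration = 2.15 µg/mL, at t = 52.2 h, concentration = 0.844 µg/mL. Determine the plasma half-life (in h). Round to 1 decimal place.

24.7 h

k = ln(C₁/C₂) / (t₂ − t₁) = ln(2.15/0.844) / (52.2 − 18.9)
  = 0.9351 / 33.30 = 0.02808 h⁻¹
t½ = ln2 / k = 0.693147 / 0.02808 = 24.68 h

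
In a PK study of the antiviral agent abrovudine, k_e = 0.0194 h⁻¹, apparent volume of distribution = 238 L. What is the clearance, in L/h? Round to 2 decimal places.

CL = k × Vd = 0.0194 × 238 = 4.617 L/h

4.62 L/h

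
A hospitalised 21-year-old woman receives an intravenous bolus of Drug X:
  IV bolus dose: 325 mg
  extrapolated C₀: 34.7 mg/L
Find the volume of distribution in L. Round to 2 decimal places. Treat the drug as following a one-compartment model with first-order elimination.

9.37 L

Vd = Dose / C₀ = 325.0 / 34.7 = 9.366 L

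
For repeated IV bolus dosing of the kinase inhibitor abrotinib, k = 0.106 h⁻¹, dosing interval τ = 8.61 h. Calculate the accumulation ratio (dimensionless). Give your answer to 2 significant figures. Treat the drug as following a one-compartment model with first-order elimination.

1.7

e^(−kτ) = e^(−0.1060 × 8.61) = 0.4015
Accumulation ratio R = 1 / (1 − e^(−kτ)) = 1 / (1 − 0.4015) = 1.671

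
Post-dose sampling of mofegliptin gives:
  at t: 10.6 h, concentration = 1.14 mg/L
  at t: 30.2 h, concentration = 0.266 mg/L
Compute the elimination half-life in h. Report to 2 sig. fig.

9.3 h

k = ln(C₁/C₂) / (t₂ − t₁) = ln(1.14/0.266) / (30.2 − 10.6)
  = 1.455 / 19.60 = 0.07423 h⁻¹
t½ = ln2 / k = 0.693147 / 0.07423 = 9.338 h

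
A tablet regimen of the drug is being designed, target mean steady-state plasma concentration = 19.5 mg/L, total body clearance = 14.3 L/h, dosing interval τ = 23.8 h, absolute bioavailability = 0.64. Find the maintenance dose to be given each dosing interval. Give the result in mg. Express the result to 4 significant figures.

10370 mg

At steady state, F × (Dose/τ) = Css × CL.
Dose = Css × CL × τ / F = 19.5 × 14.30 × 23.8 / 0.64 = 10370 mg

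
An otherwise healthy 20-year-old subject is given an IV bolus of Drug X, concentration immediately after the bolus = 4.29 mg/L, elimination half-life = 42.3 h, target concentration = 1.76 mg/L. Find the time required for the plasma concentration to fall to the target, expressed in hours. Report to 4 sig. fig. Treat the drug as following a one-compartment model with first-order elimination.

k = ln2 / t½ = 0.693147 / 42.3 = 0.01639 h⁻¹
t = ln(C₀ / C) / k = ln(4.290 / 1.76) / 0.01639
  = ln(2.438) / 0.01639 = 0.8912 / 0.01639 = 54.37 h

54.37 h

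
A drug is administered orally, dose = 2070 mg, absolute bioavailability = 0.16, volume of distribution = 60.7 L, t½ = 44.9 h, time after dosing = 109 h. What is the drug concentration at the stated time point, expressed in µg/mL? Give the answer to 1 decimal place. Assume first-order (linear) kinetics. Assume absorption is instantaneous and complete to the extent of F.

Amount reaching circulation = F × Dose = 0.16 × 2070 = 331.2 mg
C₀ = F·Dose / Vd = 331.2 / 60.7 = 5.456 mg/L
k = ln2 / t½ = 0.693147 / 44.9 = 0.01544 h⁻¹
C = C₀ · e^(−k·t) = 5.456 × e^(−0.01544 × 109)
  = 5.456 × 0.1858 = 1.014 mg/L
(1.014 mg/L = 1.014 µg/mL)

1.0 µg/mL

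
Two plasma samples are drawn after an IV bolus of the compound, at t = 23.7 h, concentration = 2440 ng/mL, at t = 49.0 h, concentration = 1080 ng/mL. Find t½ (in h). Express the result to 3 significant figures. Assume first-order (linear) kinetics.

21.5 h

k = ln(C₁/C₂) / (t₂ − t₁) = ln(2440/1080) / (49.0 − 23.7)
  = 0.8150 / 25.30 = 0.03221 h⁻¹
t½ = ln2 / k = 0.693147 / 0.03221 = 21.52 h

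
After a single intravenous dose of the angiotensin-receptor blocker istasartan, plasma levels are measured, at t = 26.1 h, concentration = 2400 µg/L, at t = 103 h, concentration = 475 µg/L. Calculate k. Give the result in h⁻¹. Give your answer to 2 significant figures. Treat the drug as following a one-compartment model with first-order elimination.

0.021 h⁻¹

k = ln(C₁/C₂) / (t₂ − t₁) = ln(2400/475) / (103 − 26.1)
  = 1.620 / 76.90 = 0.02107 h⁻¹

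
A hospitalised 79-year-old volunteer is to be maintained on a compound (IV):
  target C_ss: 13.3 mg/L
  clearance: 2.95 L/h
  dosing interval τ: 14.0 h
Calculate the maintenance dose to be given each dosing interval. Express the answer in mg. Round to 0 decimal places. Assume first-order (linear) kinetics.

At steady state, Dose/τ = Css × CL.
Dose = Css × CL × τ = 13.3 × 2.950 × 14.0 = 549.3 mg

549 mg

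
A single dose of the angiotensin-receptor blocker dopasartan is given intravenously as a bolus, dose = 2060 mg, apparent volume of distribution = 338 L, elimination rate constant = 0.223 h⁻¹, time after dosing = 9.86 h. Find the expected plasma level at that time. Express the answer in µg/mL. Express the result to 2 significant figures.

0.68 µg/mL

C₀ = Dose / Vd = 2060 / 338 = 6.095 mg/L
C = C₀ · e^(−k·t) = 6.095 × e^(−0.2230 × 9.86)
  = 6.095 × 0.1109 = 0.6759 mg/L
(0.6759 mg/L = 0.6759 µg/mL)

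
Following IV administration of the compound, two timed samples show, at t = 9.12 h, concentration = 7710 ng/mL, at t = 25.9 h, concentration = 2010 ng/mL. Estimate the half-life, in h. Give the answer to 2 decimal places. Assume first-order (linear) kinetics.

k = ln(C₁/C₂) / (t₂ − t₁) = ln(7710/2010) / (25.9 − 9.12)
  = 1.344 / 16.78 = 0.08010 h⁻¹
t½ = ln2 / k = 0.693147 / 0.08010 = 8.654 h

8.65 h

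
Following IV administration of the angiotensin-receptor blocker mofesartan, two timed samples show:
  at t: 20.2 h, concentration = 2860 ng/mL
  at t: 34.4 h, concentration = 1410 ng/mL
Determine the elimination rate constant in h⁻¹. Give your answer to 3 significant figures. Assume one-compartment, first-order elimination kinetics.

k = ln(C₁/C₂) / (t₂ − t₁) = ln(2860/1410) / (34.4 − 20.2)
  = 0.7072 / 14.20 = 0.04980 h⁻¹

0.0498 h⁻¹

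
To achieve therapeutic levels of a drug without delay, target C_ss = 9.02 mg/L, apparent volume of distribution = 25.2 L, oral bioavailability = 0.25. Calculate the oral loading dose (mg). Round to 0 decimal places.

909 mg

LD = Css × Vd / F = 9.02 × 25.2 / 0.25 = 909.2 mg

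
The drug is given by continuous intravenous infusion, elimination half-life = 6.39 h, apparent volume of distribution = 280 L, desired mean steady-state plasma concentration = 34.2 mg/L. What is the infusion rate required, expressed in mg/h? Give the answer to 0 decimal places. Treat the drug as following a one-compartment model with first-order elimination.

k = ln2 / t½ = 0.693147 / 6.39 = 0.1085 h⁻¹
CL = k × Vd = 0.1085 × 280 = 30.38 L/h
At steady state, infusion rate R₀ = Css × CL = 34.2 × 30.38 = 1039 mg/h

1039 mg/h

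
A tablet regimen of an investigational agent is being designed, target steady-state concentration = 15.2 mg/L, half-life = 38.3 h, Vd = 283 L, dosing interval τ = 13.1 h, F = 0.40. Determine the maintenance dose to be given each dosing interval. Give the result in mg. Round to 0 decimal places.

2550 mg

k = ln2 / t½ = 0.693147 / 38.3 = 0.01810 h⁻¹
CL = k × Vd = 0.01810 × 283 = 5.122 L/h
At steady state, F × (Dose/τ) = Css × CL.
Dose = Css × CL × τ / F = 15.2 × 5.122 × 13.1 / 0.40 = 2550 mg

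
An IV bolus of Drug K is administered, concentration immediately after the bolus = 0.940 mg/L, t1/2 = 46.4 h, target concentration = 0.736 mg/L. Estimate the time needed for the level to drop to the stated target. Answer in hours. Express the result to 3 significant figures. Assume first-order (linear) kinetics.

k = ln2 / t½ = 0.693147 / 46.4 = 0.01494 h⁻¹
t = ln(C₀ / C) / k = ln(0.9400 / 0.736) / 0.01494
  = ln(1.277) / 0.01494 = 0.2445 / 0.01494 = 16.37 h

16.4 h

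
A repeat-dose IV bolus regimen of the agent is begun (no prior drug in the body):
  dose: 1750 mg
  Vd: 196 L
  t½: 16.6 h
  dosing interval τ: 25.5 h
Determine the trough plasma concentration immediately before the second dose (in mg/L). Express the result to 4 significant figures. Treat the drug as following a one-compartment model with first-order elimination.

C₀ per dose = Dose / Vd = 1750 / 196 = 8.929 mg/L
k = ln2 / t½ = 0.693147 / 16.6 = 0.04176 h⁻¹
Fraction remaining after one interval: r = e^(−kτ) = e^(−0.04176 × 25.5) = 0.3448
Before dose 2, 1 dose has been given (aged 1τ).
C_trough = C₀ × r = 8.929 × 0.3448 = 3.079 mg/L

3.079 mg/L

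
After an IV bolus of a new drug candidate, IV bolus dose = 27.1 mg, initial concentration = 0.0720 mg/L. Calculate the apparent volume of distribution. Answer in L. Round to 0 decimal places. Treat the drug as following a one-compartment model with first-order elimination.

376 L

Vd = Dose / C₀ = 27.10 / 0.0720 = 376.4 L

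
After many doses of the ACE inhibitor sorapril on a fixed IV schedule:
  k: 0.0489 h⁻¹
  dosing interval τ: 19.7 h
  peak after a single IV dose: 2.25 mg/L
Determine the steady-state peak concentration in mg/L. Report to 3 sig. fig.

e^(−kτ) = e^(−0.04890 × 19.7) = 0.3816
Accumulation ratio R = 1 / (1 − e^(−kτ)) = 1 / (1 − 0.3816) = 1.617
Steady-state peak = C₀ × R = 2.25 × 1.617 = 3.638 mg/L

3.64 mg/L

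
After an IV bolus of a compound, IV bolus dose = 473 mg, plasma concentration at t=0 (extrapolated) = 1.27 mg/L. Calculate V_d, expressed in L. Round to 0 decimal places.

372 L

Vd = Dose / C₀ = 473.0 / 1.27 = 372.4 L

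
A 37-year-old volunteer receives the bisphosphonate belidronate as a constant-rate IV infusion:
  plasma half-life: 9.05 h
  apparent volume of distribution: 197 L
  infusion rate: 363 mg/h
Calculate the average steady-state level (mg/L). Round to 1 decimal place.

k = ln2 / t½ = 0.693147 / 9.05 = 0.07659 h⁻¹
CL = k × Vd = 0.07659 × 197 = 15.09 L/h
At steady state Css = R₀ / CL = 363 / 15.09 = 24.06 mg/L

24.1 mg/L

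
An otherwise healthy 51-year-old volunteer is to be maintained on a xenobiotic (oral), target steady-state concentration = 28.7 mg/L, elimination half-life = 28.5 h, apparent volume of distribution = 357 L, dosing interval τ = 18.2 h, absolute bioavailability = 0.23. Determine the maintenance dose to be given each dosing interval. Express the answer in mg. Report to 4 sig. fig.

k = ln2 / t½ = 0.693147 / 28.5 = 0.02432 h⁻¹
CL = k × Vd = 0.02432 × 357 = 8.682 L/h
At steady state, F × (Dose/τ) = Css × CL.
Dose = Css × CL × τ / F = 28.7 × 8.682 × 18.2 / 0.23 = 19720 mg

19720 mg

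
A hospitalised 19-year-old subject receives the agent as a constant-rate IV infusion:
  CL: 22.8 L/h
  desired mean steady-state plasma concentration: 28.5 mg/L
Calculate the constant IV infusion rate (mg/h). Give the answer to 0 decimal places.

650 mg/h

At steady state, infusion rate R₀ = Css × CL = 28.5 × 22.80 = 649.8 mg/h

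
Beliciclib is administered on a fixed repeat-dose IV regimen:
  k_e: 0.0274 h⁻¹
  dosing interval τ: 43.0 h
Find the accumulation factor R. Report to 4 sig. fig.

1.445

e^(−kτ) = e^(−0.02740 × 43.0) = 0.3078
Accumulation ratio R = 1 / (1 − e^(−kτ)) = 1 / (1 − 0.3078) = 1.445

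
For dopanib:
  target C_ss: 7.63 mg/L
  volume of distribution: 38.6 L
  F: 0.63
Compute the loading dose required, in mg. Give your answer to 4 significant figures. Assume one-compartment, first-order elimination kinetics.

LD = Css × Vd / F = 7.63 × 38.6 / 0.63 = 467.5 mg

467.5 mg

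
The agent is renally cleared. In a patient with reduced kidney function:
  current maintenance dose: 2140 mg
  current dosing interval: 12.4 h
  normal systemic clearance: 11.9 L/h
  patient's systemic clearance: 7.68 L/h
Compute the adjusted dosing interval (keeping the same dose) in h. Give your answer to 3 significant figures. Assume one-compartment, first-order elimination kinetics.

19.2 h

To keep the same average steady-state level, dosing rate must scale with clearance.
CL ratio = 7.68 / 11.9 = 0.6454
New interval (same dose) = 12.4 / 0.6454 = 19.21 h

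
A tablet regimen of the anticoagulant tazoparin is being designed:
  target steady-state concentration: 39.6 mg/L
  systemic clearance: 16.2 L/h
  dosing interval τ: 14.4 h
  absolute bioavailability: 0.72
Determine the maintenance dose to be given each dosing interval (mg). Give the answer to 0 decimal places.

At steady state, F × (Dose/τ) = Css × CL.
Dose = Css × CL × τ / F = 39.6 × 16.20 × 14.4 / 0.72 = 12830 mg

12830 mg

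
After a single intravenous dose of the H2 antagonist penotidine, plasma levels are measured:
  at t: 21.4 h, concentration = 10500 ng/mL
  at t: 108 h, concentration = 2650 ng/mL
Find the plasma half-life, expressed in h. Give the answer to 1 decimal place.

43.6 h

k = ln(C₁/C₂) / (t₂ − t₁) = ln(10500/2650) / (108 − 21.4)
  = 1.377 / 86.60 = 0.01590 h⁻¹
t½ = ln2 / k = 0.693147 / 0.01590 = 43.59 h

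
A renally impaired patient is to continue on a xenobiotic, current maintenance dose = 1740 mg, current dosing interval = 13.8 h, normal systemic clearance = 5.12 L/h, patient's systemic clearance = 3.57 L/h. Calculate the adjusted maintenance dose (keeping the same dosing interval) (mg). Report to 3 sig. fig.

1210 mg

To keep the same average steady-state level, dosing rate must scale with clearance.
CL ratio = 3.57 / 5.12 = 0.6973
New dose (same interval) = 1740 × 0.6973 = 1213 mg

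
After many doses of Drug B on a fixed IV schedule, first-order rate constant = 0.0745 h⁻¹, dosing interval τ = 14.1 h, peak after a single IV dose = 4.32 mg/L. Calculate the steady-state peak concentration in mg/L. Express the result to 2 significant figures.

6.6 mg/L

e^(−kτ) = e^(−0.07450 × 14.1) = 0.3498
Accumulation ratio R = 1 / (1 − e^(−kτ)) = 1 / (1 − 0.3498) = 1.538
Steady-state peak = C₀ × R = 4.32 × 1.538 = 6.644 mg/L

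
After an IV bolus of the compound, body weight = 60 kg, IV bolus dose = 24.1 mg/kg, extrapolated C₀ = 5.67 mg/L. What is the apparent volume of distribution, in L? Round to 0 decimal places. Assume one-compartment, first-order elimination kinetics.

255 L

Dose = 24.1 × 60 = 1446 mg
Vd = Dose / C₀ = 1446 / 5.67 = 255.0 L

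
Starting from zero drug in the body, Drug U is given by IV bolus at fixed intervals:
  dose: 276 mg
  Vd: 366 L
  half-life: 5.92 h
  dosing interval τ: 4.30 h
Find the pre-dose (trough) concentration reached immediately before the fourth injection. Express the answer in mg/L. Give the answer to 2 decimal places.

C₀ per dose = Dose / Vd = 276 / 366 = 0.7541 mg/L
k = ln2 / t½ = 0.693147 / 5.92 = 0.1171 h⁻¹
Fraction remaining after one interval: r = e^(−kτ) = e^(−0.1171 × 4.30) = 0.6044
Before dose 4, 3 doses have been given (aged 1τ, 2τ, 3τ).
C_trough = C₀ × (r + r² + … + r^3) = C₀ × r(1−r^3)/(1−r)
        = 0.7541 × 0.6044 × (1 − 0.2208) / (1 − 0.6044) = 0.8977 mg/L

0.90 mg/L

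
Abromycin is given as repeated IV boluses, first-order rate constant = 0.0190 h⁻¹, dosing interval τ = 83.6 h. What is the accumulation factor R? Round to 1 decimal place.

e^(−kτ) = e^(−0.01900 × 83.6) = 0.2043
Accumulation ratio R = 1 / (1 − e^(−kτ)) = 1 / (1 − 0.2043) = 1.257

1.3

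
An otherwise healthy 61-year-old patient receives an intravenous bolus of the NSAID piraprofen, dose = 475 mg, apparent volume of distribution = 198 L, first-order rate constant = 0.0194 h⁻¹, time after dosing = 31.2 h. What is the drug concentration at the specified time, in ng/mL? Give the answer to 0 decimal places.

1310 ng/mL

C₀ = Dose / Vd = 475.0 / 198 = 2.399 mg/L
C = C₀ · e^(−k·t) = 2.399 × e^(−0.01940 × 31.2)
  = 2.399 × 0.5459 = 1.310 mg/L
Convert: 1.310 mg/L × 1000 = 1310 ng/mL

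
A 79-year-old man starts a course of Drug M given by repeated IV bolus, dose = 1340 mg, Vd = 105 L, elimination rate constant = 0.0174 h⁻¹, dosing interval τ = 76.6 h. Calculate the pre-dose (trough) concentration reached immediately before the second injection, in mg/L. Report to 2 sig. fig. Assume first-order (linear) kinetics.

3.4 mg/L

C₀ per dose = Dose / Vd = 1340 / 105 = 12.76 mg/L
Fraction remaining after one interval: r = e^(−kτ) = e^(−0.01740 × 76.6) = 0.2637
Before dose 2, 1 dose has been given (aged 1τ).
C_trough = C₀ × r = 12.76 × 0.2637 = 3.365 mg/L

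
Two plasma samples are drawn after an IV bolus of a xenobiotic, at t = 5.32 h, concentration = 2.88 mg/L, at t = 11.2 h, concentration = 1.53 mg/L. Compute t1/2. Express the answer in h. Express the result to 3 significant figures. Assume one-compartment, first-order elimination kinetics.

k = ln(C₁/C₂) / (t₂ − t₁) = ln(2.88/1.53) / (11.2 − 5.32)
  = 0.6325 / 5.880 = 0.1076 h⁻¹
t½ = ln2 / k = 0.693147 / 0.1076 = 6.442 h

6.44 h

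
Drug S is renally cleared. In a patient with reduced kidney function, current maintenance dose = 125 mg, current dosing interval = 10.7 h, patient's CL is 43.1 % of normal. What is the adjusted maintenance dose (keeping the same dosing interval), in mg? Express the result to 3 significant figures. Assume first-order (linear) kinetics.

To keep the same average steady-state level, dosing rate must scale with clearance.
CL ratio = 43.1 / 100 = 0.4310
New dose (same interval) = 125 × 0.4310 = 53.88 mg

53.9 mg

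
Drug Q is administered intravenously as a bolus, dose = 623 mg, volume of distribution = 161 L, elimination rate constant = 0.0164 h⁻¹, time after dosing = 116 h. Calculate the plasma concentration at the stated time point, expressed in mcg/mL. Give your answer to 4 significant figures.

C₀ = Dose / Vd = 623.0 / 161 = 3.870 mg/L
C = C₀ · e^(−k·t) = 3.870 × e^(−0.01640 × 116)
  = 3.870 × 0.1492 = 0.5774 mg/L
(0.5774 mg/L = 0.5774 mcg/mL)

0.5774 mcg/mL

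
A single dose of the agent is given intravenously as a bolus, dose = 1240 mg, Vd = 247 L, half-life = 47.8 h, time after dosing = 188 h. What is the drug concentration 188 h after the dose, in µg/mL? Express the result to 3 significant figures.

C₀ = Dose / Vd = 1240 / 247 = 5.020 mg/L
k = ln2 / t½ = 0.693147 / 47.8 = 0.01450 h⁻¹
C = C₀ · e^(−k·t) = 5.020 × e^(−0.01450 × 188)
  = 5.020 × 0.06548 = 0.3287 mg/L
(0.3287 mg/L = 0.3287 µg/mL)

0.329 µg/mL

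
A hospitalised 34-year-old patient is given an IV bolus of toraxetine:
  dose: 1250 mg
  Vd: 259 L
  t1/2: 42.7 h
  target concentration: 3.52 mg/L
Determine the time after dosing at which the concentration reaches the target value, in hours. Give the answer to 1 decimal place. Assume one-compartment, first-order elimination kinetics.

19.4 h

C₀ = Dose / Vd = 1250 / 259 = 4.826 mg/L
k = ln2 / t½ = 0.693147 / 42.7 = 0.01623 h⁻¹
t = ln(C₀ / C) / k = ln(4.826 / 3.52) / 0.01623
  = ln(1.371) / 0.01623 = 0.3155 / 0.01623 = 19.44 h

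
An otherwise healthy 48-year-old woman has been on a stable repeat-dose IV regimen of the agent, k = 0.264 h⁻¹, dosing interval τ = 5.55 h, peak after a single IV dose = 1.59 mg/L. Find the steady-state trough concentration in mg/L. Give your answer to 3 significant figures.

0.478 mg/L

e^(−kτ) = e^(−0.2640 × 5.55) = 0.2310
Accumulation ratio R = 1 / (1 − e^(−kτ)) = 1 / (1 − 0.2310) = 1.300
Steady-state trough = C₀ × R × e^(−kτ) = 1.59 × 1.300 × 0.2310 = 0.4775 mg/L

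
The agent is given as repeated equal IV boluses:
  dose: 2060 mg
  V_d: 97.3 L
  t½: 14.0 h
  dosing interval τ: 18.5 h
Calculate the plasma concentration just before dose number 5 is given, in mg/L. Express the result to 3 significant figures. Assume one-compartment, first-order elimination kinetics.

C₀ per dose = Dose / Vd = 2060 / 97.3 = 21.17 mg/L
k = ln2 / t½ = 0.693147 / 14.0 = 0.04951 h⁻¹
Fraction remaining after one interval: r = e^(−kτ) = e^(−0.04951 × 18.5) = 0.4001
Before dose 5, 4 doses have been given (aged 1τ, 2τ, 3τ, 4τ).
C_trough = C₀ × (r + r² + … + r^4) = C₀ × r(1−r^4)/(1−r)
        = 21.17 × 0.4001 × (1 − 0.02563) / (1 − 0.4001) = 13.76 mg/L

13.8 mg/L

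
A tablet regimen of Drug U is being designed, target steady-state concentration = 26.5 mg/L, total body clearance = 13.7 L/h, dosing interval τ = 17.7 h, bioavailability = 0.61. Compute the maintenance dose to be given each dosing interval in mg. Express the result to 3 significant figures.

10500 mg

At steady state, F × (Dose/τ) = Css × CL.
Dose = Css × CL × τ / F = 26.5 × 13.70 × 17.7 / 0.61 = 10530 mg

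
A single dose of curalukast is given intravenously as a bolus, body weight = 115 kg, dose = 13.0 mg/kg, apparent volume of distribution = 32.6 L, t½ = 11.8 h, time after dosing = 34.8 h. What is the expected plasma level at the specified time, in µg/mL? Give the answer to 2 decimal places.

Total dose = 13.0 × 115 = 1495 mg
C₀ = Dose / Vd = 1495 / 32.6 = 45.86 mg/L
k = ln2 / t½ = 0.693147 / 11.8 = 0.05874 h⁻¹
C = C₀ · e^(−k·t) = 45.86 × e^(−0.05874 × 34.8)
  = 45.86 × 0.1295 = 5.939 mg/L
(5.939 mg/L = 5.939 µg/mL)

5.94 µg/mL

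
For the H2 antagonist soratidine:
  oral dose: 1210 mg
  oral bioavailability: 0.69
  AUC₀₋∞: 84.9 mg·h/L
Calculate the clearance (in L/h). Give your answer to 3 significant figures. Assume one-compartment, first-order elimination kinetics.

CL = F·Dose / AUC = 0.69 × 1210 / 84.9 = 9.834 L/h

9.83 L/h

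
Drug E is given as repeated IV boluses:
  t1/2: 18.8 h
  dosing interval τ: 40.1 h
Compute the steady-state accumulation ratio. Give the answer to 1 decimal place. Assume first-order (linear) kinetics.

1.3

k = ln2 / t½ = 0.693147 / 18.8 = 0.03687 h⁻¹
e^(−kτ) = e^(−0.03687 × 40.1) = 0.2280
Accumulation ratio R = 1 / (1 − e^(−kτ)) = 1 / (1 − 0.2280) = 1.295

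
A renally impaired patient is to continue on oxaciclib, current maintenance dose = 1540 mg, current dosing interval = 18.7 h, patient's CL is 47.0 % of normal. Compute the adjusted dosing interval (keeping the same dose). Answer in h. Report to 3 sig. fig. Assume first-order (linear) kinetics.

To keep the same average steady-state level, dosing rate must scale with clearance.
CL ratio = 47.0 / 100 = 0.4700
New interval (same dose) = 18.7 / 0.4700 = 39.79 h

39.8 h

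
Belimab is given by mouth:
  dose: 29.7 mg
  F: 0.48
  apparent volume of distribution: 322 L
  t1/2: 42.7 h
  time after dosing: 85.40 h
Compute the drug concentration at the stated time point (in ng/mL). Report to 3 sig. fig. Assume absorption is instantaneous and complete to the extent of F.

11.1 ng/mL

Amount reaching circulation = F × Dose = 0.48 × 29.70 = 14.26 mg
C₀ = F·Dose / Vd = 14.26 / 322 = 0.04429 mg/L
k = ln2 / t½ = 0.693147 / 42.7 = 0.01623 h⁻¹
t / t½ = 85.40 / 42.7 = 2 half-lives
C = C₀ × (1/2)^2 = 0.04429 × 0.2500 = 0.01107 mg/L
Convert: 0.01107 mg/L × 1000 = 11.07 ng/mL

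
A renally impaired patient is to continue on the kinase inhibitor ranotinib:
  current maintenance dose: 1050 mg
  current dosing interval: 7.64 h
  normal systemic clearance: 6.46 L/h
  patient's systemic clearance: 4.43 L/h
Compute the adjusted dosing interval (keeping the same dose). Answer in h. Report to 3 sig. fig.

To keep the same average steady-state level, dosing rate must scale with clearance.
CL ratio = 4.43 / 6.46 = 0.6858
New interval (same dose) = 7.64 / 0.6858 = 11.14 h

11.1 h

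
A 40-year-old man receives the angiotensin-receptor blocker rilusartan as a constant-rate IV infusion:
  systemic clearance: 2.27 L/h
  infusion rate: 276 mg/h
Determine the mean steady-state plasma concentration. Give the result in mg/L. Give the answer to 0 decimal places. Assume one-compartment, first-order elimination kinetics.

122 mg/L

At steady state Css = R₀ / CL = 276 / 2.270 = 121.6 mg/L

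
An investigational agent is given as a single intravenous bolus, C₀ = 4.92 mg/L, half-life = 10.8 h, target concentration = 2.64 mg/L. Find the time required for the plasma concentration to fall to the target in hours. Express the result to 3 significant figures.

k = ln2 / t½ = 0.693147 / 10.8 = 0.06418 h⁻¹
t = ln(C₀ / C) / k = ln(4.920 / 2.64) / 0.06418
  = ln(1.864) / 0.06418 = 0.6227 / 0.06418 = 9.702 h

9.70 h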